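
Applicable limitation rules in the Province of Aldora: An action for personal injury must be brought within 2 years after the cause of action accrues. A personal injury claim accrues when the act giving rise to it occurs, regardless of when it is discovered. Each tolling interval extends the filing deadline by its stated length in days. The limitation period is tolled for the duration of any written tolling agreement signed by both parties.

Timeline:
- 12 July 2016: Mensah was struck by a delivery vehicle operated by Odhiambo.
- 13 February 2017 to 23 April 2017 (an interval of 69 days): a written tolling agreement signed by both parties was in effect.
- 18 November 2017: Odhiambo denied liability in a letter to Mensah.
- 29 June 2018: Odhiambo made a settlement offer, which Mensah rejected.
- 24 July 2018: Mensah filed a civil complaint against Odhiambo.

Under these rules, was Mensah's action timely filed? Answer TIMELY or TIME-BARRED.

TIMELY

The cause of action accrued on 12 July 2016, the date of the act.
Adding the 2 years base period to 12 July 2016 gives a deadline of 12 July 2018, before any tolling.
The written tolling agreement from 13 February 2017 to 23 April 2017 tolled the period for 69 days, extending the deadline to 19 September 2018.
None of the other events listed affects the running of the period under the stated rules.
Filing on 24 July 2018 beat the 19 September 2018 deadline — the action is timely.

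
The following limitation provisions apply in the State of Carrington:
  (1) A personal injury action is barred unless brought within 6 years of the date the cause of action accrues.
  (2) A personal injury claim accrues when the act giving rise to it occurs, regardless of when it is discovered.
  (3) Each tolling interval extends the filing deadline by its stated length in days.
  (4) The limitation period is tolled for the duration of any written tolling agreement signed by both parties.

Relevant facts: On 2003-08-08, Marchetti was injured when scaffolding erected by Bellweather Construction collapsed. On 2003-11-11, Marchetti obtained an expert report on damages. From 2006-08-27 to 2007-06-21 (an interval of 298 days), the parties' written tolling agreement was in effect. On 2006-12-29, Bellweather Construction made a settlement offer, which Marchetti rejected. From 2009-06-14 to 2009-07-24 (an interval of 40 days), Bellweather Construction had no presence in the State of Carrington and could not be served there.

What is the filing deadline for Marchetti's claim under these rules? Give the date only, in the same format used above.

2010-06-02

The limitation period began to run on 2003-08-08.
The untolled deadline — 6 years after 2003-08-08 — is 2009-08-08.
The period was tolled for 298 days by the written tolling agreement (2006-08-27 to 2007-06-21), pushing the deadline to 2010-06-02.
The defendant's absence from the jurisdiction from 2009-06-14 to 2009-07-24 does not toll the period, because no stated rule makes the defendant's absence a tolling event.
Nothing else in the chronology tolls or restarts the period.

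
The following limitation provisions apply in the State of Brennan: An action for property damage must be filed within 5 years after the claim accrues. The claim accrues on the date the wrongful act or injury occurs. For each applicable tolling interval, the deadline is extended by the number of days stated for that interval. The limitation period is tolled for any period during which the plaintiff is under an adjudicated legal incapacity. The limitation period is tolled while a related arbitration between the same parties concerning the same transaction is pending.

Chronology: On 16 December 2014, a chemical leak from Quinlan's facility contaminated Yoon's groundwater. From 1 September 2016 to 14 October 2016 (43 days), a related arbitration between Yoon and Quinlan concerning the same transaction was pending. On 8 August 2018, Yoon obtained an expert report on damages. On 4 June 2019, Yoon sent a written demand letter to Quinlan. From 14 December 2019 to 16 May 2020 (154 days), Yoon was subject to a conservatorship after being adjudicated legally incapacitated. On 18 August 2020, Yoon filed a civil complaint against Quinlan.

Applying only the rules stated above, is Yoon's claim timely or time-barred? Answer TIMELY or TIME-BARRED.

The claim accrued on 16 December 2014, when the wrongful act occurred.
The untolled deadline — 5 years after 16 December 2014 — is 16 December 2019.
The pending related arbitration from 1 September 2016 to 14 October 2016 tolled the period for 43 days, extending the deadline to 28 January 2020.
Because the plaintiff's legal incapacity ran from 14 December 2019 to 16 May 2020, the deadline is extended by 154 days to 30 June 2020.
The other events in the timeline have no effect on the limitation period under the stated rules.
Yoon filed on 18 August 2020, after the 30 June 2020 deadline, so the action is time-barred.

TIME-BARRED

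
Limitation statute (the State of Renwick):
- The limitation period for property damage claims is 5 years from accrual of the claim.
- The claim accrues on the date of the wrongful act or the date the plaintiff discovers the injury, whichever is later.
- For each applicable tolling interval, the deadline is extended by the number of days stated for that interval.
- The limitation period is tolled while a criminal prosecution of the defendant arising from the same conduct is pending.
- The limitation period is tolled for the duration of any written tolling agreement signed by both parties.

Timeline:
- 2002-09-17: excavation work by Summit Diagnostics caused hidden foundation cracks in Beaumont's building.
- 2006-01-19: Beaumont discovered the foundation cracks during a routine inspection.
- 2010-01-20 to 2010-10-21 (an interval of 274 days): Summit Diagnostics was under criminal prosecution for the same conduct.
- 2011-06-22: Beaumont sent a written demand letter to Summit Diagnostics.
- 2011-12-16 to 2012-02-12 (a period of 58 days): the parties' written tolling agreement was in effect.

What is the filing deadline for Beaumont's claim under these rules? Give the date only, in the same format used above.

Because discovery on 2006-01-19 post-dates the 2002-09-17 act, accrual under the later-of rule falls on 2006-01-19.
5 years from 2006-01-19 is 2011-01-19.
The period was tolled for 274 days by the pending criminal prosecution (2010-01-20 to 2010-10-21), pushing the deadline to 2011-10-20.
By the time the written tolling agreement began on 2011-12-16, the limitation period had already expired on 2011-10-20; that interval cannot revive it.
None of the other events listed affects the running of the period under the stated rules.

2011-10-20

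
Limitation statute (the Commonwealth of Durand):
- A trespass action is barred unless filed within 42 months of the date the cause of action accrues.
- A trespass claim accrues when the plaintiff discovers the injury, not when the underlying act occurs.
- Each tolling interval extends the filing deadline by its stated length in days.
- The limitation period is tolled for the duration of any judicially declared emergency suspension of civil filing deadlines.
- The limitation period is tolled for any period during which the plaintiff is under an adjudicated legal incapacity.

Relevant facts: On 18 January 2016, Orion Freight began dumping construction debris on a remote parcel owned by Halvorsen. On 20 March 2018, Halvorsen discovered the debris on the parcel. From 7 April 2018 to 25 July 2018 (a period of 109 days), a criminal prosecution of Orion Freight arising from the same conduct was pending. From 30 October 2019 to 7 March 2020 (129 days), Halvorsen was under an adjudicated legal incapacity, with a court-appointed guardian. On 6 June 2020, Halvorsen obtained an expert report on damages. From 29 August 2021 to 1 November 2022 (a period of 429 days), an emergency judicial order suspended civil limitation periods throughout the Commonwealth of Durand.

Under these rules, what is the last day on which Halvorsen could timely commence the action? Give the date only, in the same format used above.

1 April 2023

The claim did not accrue until Halvorsen discovered the injury on 20 March 2018; the 18 January 2016 act date does not start the clock under the stated rule.
Adding the 42 months base period to 20 March 2018 gives a deadline of 20 September 2021, before any tolling.
The period was tolled for 129 days by the plaintiff's legal incapacity (30 October 2019 to 7 March 2020), pushing the deadline to 27 January 2022.
The period was tolled for 429 days by the emergency suspension of filing deadlines (29 August 2021 to 1 November 2022), pushing the deadline to 1 April 2023.
No stated provision tolls the period for a criminal prosecution, so the interval from 7 April 2018 to 25 July 2018 has no effect on the deadline.
Nothing else in the chronology tolls or restarts the period.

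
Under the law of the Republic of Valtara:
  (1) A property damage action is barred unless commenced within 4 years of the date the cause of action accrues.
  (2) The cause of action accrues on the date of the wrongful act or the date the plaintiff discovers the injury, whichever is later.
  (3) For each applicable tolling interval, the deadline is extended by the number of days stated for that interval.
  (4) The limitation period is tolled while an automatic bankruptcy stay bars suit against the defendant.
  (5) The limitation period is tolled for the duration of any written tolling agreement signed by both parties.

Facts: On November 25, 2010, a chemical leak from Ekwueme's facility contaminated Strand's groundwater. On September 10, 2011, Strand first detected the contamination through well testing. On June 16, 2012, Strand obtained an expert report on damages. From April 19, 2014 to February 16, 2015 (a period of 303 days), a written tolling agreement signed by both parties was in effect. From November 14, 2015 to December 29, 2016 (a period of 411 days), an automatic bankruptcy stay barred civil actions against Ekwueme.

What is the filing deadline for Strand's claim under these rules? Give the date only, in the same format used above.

August 24, 2017

The claim accrued on September 10, 2011 — the later of the November 25, 2010 act and the September 10, 2011 discovery.
The untolled deadline — 4 years after September 10, 2011 — is September 10, 2015.
The period was tolled for 303 days by the written tolling agreement (April 19, 2014 to February 16, 2015), pushing the deadline to July 9, 2016.
The period was tolled for 411 days by the automatic bankruptcy stay (November 14, 2015 to December 29, 2016), pushing the deadline to August 24, 2017.
Nothing else in the chronology tolls or restarts the period.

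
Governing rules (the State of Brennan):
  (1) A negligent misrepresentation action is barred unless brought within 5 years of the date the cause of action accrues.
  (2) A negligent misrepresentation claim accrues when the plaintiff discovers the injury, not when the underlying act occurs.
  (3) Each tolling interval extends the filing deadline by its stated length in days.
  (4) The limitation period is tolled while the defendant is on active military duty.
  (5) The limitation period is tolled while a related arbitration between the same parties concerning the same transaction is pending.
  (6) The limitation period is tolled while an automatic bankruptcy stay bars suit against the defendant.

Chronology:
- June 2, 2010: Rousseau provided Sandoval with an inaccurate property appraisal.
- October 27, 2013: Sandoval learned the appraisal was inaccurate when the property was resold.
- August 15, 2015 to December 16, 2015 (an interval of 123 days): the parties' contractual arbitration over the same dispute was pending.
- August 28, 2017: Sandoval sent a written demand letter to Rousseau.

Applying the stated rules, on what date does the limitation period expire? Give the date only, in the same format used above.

February 27, 2019

Under the discovery rule, the claim accrued on October 27, 2013, when Sandoval discovered the injury — not on the June 2, 2010 date of the underlying act.
Adding the 5 years base period to October 27, 2013 gives a deadline of October 27, 2018, before any tolling.
The pending related arbitration from August 15, 2015 to December 16, 2015 tolled the period for 123 days, extending the deadline to February 27, 2019.
Nothing else in the chronology tolls or restarts the period.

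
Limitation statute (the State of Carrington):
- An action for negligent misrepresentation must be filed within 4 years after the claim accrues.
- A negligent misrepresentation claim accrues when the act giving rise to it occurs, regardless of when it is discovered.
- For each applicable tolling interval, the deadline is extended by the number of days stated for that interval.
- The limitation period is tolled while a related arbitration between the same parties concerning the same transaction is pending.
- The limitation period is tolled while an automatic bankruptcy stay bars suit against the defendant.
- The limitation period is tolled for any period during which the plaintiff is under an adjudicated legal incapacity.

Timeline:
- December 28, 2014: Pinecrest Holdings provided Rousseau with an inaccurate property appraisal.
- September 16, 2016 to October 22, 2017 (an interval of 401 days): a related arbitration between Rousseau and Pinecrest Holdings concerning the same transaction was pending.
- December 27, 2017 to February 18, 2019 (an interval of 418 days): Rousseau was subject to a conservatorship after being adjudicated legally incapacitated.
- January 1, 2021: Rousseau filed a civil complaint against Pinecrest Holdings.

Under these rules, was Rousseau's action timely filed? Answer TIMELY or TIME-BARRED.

TIMELY

The claim accrued on December 28, 2014, the date of the act.
4 years from December 28, 2014 is December 28, 2018.
Because the pending related arbitration ran from September 16, 2016 to October 22, 2017, the deadline is extended by 401 days to February 2, 2020.
The plaintiff's legal incapacity from December 27, 2017 to February 18, 2019 tolled the period for 418 days, extending the deadline to March 26, 2021.
The January 1, 2021 filing precedes the March 26, 2021 deadline; the claim is timely.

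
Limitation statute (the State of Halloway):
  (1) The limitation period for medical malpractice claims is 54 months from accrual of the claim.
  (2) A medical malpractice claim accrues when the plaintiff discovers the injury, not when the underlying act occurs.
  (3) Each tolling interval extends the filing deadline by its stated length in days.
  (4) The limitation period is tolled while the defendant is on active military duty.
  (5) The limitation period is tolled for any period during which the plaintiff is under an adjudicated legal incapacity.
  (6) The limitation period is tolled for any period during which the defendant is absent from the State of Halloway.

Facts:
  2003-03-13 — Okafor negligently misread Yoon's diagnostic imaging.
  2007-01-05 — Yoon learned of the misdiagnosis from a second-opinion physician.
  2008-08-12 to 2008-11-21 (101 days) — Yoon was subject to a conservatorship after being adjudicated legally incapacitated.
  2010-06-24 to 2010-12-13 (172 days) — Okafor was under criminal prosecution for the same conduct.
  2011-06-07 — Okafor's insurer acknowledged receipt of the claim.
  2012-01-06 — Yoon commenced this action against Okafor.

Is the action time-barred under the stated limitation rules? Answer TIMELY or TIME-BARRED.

The claim did not accrue until Yoon discovered the injury on 2007-01-05; the 2003-03-13 act date does not start the clock under the stated rule.
Adding the 54 months base period to 2007-01-05 gives a deadline of 2011-07-05, before any tolling.
Because the plaintiff's legal incapacity ran from 2008-08-12 to 2008-11-21, the deadline is extended by 101 days to 2011-10-14.
No stated provision tolls the period for a criminal prosecution, so the interval from 2010-06-24 to 2010-12-13 has no effect on the deadline.
Nothing else in the chronology tolls or restarts the period.
Filing on 2012-01-06 missed the 2011-10-14 deadline — the action is time-barred.

TIME-BARRED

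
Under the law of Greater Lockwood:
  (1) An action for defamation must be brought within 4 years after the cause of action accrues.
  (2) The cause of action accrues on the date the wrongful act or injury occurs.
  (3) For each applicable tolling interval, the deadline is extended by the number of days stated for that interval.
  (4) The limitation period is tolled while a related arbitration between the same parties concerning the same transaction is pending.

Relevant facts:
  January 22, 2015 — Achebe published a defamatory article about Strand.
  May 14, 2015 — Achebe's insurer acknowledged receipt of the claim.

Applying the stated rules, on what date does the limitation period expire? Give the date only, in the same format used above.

The claim accrued on January 22, 2015, when the wrongful act occurred.
The untolled deadline — 4 years after January 22, 2015 — is January 22, 2019.
Nothing else in the chronology tolls or restarts the period.

January 22, 2019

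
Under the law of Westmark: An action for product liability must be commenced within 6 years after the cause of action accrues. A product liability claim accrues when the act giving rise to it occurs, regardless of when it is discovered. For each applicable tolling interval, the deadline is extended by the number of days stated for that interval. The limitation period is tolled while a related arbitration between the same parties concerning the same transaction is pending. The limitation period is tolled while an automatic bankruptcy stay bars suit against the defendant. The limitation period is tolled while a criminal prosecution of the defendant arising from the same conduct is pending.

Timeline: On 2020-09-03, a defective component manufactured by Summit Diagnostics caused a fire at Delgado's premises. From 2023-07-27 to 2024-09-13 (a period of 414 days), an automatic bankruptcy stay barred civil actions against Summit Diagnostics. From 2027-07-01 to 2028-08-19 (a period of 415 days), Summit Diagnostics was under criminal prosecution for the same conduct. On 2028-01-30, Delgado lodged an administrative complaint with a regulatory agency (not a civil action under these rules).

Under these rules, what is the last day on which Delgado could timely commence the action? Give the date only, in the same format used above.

The cause of action accrued on 2020-09-03, the date of the act.
Adding the 6 years base period to 2020-09-03 gives a deadline of 2026-09-03, before any tolling.
Because the automatic bankruptcy stay ran from 2023-07-27 to 2024-09-13, the deadline is extended by 414 days to 2027-10-22.
The period was tolled for 415 days by the pending criminal prosecution (2027-07-01 to 2028-08-19), pushing the deadline to 2028-12-10.
The other events in the timeline have no effect on the limitation period under the stated rules.

2028-12-10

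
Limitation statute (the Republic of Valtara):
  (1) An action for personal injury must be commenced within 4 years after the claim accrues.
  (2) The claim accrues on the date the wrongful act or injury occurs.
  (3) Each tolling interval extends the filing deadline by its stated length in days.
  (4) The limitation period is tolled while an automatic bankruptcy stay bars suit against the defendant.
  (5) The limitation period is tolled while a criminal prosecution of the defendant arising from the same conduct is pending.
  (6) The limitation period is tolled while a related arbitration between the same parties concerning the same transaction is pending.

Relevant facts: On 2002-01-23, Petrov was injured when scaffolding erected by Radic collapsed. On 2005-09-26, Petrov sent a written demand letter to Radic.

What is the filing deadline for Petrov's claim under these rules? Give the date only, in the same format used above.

The claim accrued on 2002-01-23, the date of the act.
The untolled deadline — 4 years after 2002-01-23 — is 2006-01-23.
The other events in the timeline have no effect on the limitation period under the stated rules.

2006-01-23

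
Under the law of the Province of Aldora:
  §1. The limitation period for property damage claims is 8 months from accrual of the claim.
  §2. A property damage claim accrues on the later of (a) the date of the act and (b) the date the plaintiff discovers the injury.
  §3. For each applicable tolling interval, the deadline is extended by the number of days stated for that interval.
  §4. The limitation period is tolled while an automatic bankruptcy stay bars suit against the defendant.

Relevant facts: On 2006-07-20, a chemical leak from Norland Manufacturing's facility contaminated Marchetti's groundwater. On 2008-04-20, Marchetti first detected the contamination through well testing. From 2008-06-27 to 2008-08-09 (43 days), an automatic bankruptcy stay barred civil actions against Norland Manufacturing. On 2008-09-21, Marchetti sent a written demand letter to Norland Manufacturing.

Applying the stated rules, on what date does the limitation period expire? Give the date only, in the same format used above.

Taking the later of the act (2006-07-20) and discovery (2008-04-20), the claim accrued on 2008-04-20.
The untolled deadline — 8 months after 2008-04-20 — is 2008-12-20.
The period was tolled for 43 days by the automatic bankruptcy stay (2008-06-27 to 2008-08-09), pushing the deadline to 2009-02-01.
The other events in the timeline have no effect on the limitation period under the stated rules.

2009-02-01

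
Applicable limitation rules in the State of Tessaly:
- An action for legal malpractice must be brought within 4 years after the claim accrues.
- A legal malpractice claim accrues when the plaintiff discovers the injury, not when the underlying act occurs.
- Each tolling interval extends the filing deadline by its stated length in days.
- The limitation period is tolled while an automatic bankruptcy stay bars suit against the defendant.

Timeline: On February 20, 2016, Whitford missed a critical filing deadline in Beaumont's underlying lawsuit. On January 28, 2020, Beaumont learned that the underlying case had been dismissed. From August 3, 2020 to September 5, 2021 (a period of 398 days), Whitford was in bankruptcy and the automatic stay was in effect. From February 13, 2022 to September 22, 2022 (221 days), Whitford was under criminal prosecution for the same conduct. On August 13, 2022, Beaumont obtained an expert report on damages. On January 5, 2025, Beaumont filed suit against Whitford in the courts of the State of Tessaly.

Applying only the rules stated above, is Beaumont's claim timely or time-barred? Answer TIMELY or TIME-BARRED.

TIMELY

The claim did not accrue until Beaumont discovered the injury on January 28, 2020; the February 20, 2016 act date does not start the clock under the stated rule.
Adding the 4 years base period to January 28, 2020 gives a deadline of January 28, 2024, before any tolling.
The period was tolled for 398 days by the automatic bankruptcy stay (August 3, 2020 to September 5, 2021), pushing the deadline to March 1, 2025.
Although a criminal prosecution ran from February 13, 2022 to September 22, 2022, the stated rules do not make that a tolling event, so it is disregarded.
The other events in the timeline have no effect on the limitation period under the stated rules.
The January 5, 2025 filing precedes the March 1, 2025 deadline; the claim is timely.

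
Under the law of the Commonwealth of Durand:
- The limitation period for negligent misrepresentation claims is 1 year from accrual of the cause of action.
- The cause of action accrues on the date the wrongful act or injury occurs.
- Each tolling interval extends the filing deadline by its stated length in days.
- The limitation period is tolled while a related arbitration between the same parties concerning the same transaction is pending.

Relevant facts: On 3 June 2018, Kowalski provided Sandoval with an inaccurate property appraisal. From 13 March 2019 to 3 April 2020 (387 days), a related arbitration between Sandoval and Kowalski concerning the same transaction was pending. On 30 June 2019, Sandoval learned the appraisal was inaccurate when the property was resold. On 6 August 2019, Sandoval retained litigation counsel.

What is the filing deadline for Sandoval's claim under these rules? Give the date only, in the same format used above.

24 June 2020

The claim accrued on 3 June 2018, when the wrongful act occurred; under the stated occurrence rule the 30 June 2019 discovery does not delay accrual.
The untolled deadline — 1 year after 3 June 2018 — is 3 June 2019.
The period was tolled for 387 days by the pending related arbitration (13 March 2019 to 3 April 2020), pushing the deadline to 24 June 2020.
None of the other events listed affects the running of the period under the stated rules.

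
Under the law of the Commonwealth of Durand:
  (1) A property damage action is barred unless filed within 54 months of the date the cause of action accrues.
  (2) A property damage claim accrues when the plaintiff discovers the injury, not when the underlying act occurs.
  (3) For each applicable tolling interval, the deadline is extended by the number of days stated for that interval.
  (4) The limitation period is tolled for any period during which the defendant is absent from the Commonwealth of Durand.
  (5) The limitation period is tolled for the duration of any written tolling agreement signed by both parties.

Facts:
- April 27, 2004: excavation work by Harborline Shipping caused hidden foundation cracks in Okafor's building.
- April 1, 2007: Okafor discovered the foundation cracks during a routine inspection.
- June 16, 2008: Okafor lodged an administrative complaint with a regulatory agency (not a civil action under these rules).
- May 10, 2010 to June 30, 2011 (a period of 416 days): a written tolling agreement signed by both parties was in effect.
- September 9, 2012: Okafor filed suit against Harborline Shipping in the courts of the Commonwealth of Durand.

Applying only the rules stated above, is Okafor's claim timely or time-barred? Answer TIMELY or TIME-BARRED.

Accrual is tied to discovery, so the period began on April 1, 2007 rather than on April 27, 2004 when the act occurred.
Adding the 54 months base period to April 1, 2007 gives a deadline of October 1, 2011, before any tolling.
Because the written tolling agreement ran from May 10, 2010 to June 30, 2011, the deadline is extended by 416 days to November 20, 2012.
Nothing else in the chronology tolls or restarts the period.
Filing on September 9, 2012 beat the November 20, 2012 deadline — the action is timely.

TIMELY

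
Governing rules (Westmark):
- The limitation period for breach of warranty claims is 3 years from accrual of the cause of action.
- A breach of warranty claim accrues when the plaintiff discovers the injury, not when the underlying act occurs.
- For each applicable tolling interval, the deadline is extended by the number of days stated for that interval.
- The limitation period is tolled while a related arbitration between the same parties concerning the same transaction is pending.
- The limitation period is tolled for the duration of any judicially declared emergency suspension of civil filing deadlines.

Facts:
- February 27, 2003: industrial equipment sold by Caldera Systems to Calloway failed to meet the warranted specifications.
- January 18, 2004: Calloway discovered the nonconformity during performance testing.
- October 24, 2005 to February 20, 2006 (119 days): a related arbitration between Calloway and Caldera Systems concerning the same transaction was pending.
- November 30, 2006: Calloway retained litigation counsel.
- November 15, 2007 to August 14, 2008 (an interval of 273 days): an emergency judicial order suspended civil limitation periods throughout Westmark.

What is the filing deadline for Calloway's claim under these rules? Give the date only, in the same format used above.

Under the discovery rule, the claim accrued on January 18, 2004, when Calloway discovered the injury — not on the February 27, 2003 date of the underlying act.
3 years from January 18, 2004 is January 18, 2007.
Because the pending related arbitration ran from October 24, 2005 to February 20, 2006, the deadline is extended by 119 days to May 17, 2007.
The emergency suspension of filing deadlines starting November 15, 2007 came too late — the period had run on May 17, 2007 — and so does not extend the deadline.
Nothing else in the chronology tolls or restarts the period.

May 17, 2007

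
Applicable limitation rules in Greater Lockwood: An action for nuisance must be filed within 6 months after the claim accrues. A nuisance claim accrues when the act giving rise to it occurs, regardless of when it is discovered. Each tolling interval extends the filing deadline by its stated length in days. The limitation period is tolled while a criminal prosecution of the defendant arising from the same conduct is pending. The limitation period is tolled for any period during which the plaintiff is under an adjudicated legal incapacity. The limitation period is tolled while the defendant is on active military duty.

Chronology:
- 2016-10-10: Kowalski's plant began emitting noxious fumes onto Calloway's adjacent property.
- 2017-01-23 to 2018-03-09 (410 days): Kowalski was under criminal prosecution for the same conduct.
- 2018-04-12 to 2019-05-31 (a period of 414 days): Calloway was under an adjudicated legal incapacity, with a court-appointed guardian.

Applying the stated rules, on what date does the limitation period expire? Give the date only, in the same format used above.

The limitation period began to run on 2016-10-10.
The untolled deadline — 6 months after 2016-10-10 — is 2017-04-10.
The period was tolled for 410 days by the pending criminal prosecution (2017-01-23 to 2018-03-09), pushing the deadline to 2018-05-25.
The period was tolled for 414 days by the plaintiff's legal incapacity (2018-04-12 to 2019-05-31), pushing the deadline to 2019-07-13.

2019-07-13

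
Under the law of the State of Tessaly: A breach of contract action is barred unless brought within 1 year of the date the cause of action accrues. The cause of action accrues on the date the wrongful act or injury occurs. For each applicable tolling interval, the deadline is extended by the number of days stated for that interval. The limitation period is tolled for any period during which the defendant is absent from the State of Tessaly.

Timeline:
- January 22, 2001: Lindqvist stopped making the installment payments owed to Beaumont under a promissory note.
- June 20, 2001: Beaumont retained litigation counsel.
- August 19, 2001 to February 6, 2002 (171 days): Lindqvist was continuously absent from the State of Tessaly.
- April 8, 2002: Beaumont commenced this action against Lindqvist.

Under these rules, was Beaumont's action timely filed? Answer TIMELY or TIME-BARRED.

The cause of action accrued on January 22, 2001, the date of the act.
Adding the 1 year base period to January 22, 2001 gives a deadline of January 22, 2002, before any tolling.
Because the defendant's absence from the jurisdiction ran from August 19, 2001 to February 6, 2002, the deadline is extended by 171 days to July 12, 2002.
None of the other events listed affects the running of the period under the stated rules.
Filing on April 8, 2002 beat the July 12, 2002 deadline — the action is timely.

TIMELY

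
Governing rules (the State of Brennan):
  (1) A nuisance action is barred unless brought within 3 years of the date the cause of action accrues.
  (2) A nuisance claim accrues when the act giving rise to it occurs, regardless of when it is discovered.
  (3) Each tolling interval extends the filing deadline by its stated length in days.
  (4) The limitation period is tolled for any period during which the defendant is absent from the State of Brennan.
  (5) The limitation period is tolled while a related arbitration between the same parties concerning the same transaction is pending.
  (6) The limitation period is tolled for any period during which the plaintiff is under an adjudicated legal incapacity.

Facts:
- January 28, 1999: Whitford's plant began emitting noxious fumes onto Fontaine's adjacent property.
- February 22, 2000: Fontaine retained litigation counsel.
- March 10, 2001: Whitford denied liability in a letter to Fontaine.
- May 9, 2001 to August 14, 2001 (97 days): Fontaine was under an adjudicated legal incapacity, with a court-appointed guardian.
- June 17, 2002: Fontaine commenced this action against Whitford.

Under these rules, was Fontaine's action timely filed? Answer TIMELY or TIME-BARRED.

The claim accrued on January 28, 1999, when the wrongful act occurred.
Adding the 3 years base period to January 28, 1999 gives a deadline of January 28, 2002, before any tolling.
The period was tolled for 97 days by the plaintiff's legal incapacity (May 9, 2001 to August 14, 2001), pushing the deadline to May 5, 2002.
Nothing else in the chronology tolls or restarts the period.
The June 17, 2002 filing falls after the May 5, 2002 deadline; the claim is time-barred.

TIME-BARRED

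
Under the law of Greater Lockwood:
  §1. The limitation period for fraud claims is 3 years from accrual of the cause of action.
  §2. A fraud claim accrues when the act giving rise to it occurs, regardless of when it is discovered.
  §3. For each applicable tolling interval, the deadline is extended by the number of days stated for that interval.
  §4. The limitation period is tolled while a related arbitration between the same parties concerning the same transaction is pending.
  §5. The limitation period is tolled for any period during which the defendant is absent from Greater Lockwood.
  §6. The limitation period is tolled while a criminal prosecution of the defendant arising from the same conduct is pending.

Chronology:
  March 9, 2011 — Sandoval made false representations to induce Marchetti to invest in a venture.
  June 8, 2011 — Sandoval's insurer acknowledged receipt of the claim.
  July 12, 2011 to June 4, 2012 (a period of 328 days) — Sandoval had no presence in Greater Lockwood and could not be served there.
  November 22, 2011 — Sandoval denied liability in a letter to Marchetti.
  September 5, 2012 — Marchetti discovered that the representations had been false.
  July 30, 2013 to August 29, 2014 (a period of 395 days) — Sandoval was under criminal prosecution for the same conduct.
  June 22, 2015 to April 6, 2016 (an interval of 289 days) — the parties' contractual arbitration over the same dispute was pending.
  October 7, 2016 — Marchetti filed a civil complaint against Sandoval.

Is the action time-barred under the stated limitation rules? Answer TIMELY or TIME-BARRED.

TIMELY

Because the rule ties accrual to occurrence, the claim accrued on March 9, 2011, not on the September 5, 2012 discovery date.
The untolled deadline — 3 years after March 9, 2011 — is March 9, 2014.
The period was tolled for 328 days by the defendant's absence from the jurisdiction (July 12, 2011 to June 4, 2012), pushing the deadline to January 31, 2015.
Because the pending criminal prosecution ran from July 30, 2013 to August 29, 2014, the deadline is extended by 395 days to March 1, 2016.
The period was tolled for 289 days by the pending related arbitration (June 22, 2015 to April 6, 2016), pushing the deadline to December 15, 2016.
The other events in the timeline have no effect on the limitation period under the stated rules.
Filing on October 7, 2016 beat the December 15, 2016 deadline — the action is timely.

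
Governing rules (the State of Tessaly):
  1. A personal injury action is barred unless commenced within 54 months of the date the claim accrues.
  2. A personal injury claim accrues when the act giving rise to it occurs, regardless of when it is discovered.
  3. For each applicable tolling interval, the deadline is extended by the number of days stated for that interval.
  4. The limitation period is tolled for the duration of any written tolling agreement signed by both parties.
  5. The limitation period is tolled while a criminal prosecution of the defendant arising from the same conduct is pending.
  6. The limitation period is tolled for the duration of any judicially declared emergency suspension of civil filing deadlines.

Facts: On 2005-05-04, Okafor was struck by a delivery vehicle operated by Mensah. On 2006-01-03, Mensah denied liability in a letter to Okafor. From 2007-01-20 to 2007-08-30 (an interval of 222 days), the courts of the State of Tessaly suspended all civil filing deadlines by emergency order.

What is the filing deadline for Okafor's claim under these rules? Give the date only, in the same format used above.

The claim accrued on 2005-05-04, the date of the act.
The untolled deadline — 54 months after 2005-05-04 — is 2009-11-04.
The period was tolled for 222 days by the emergency suspension of filing deadlines (2007-01-20 to 2007-08-30), pushing the deadline to 2010-06-14.
None of the other events listed affects the running of the period under the stated rules.

2010-06-14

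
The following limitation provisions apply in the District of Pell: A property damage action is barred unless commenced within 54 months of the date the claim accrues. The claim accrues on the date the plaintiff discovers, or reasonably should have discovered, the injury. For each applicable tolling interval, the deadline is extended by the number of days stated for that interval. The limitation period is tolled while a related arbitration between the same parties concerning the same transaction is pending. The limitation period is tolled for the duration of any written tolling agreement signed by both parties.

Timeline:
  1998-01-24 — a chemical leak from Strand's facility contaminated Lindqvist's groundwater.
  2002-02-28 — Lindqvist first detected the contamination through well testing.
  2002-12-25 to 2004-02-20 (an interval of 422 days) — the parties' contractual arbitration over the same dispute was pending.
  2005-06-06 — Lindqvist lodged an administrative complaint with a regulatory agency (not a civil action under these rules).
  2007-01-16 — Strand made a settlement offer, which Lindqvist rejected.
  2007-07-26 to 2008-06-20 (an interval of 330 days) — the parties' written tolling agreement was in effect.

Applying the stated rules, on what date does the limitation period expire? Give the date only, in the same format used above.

2008-09-18

Under the discovery rule, the claim accrued on 2002-02-28, when Lindqvist discovered the injury — not on the 1998-01-24 date of the underlying act.
54 months from 2002-02-28 is 2006-08-28.
Because the pending related arbitration ran from 2002-12-25 to 2004-02-20, the deadline is extended by 422 days to 2007-10-24.
Because the written tolling agreement ran from 2007-07-26 to 2008-06-20, the deadline is extended by 330 days to 2008-09-18.
Nothing else in the chronology tolls or restarts the period.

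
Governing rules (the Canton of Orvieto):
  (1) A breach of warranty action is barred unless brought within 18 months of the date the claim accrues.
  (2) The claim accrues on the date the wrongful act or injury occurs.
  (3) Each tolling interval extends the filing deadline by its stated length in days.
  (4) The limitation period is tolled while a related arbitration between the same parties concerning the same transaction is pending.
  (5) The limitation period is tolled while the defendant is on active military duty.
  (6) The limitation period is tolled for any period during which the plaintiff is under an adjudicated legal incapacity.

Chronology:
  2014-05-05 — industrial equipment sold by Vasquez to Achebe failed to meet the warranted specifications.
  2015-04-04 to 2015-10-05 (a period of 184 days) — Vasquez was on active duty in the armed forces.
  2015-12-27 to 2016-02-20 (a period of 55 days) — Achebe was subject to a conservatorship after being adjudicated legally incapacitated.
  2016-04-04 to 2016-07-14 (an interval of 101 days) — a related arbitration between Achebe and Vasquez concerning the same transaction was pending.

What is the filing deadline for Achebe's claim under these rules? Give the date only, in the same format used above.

The limitation period began to run on 2014-05-05.
18 months from 2014-05-05 is 2015-11-05.
The defendant's active military service from 2015-04-04 to 2015-10-05 tolled the period for 184 days, extending the deadline to 2016-05-07.
The plaintiff's legal incapacity from 2015-12-27 to 2016-02-20 tolled the period for 55 days, extending the deadline to 2016-07-01.
Because the pending related arbitration ran from 2016-04-04 to 2016-07-14, the deadline is extended by 101 days to 2016-10-10.

2016-10-10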